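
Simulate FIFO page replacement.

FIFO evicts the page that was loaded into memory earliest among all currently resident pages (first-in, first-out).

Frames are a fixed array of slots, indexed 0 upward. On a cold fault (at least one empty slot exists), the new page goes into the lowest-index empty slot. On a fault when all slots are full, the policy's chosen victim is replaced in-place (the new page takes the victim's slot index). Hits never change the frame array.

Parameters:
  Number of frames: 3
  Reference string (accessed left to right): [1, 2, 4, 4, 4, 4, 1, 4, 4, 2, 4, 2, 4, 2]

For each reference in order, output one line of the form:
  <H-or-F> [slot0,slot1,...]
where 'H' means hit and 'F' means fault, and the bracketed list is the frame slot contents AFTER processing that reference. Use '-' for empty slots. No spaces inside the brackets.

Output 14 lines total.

F [1,-,-]
F [1,2,-]
F [1,2,4]
H [1,2,4]
H [1,2,4]
H [1,2,4]
H [1,2,4]
H [1,2,4]
H [1,2,4]
H [1,2,4]
H [1,2,4]
H [1,2,4]
H [1,2,4]
H [1,2,4]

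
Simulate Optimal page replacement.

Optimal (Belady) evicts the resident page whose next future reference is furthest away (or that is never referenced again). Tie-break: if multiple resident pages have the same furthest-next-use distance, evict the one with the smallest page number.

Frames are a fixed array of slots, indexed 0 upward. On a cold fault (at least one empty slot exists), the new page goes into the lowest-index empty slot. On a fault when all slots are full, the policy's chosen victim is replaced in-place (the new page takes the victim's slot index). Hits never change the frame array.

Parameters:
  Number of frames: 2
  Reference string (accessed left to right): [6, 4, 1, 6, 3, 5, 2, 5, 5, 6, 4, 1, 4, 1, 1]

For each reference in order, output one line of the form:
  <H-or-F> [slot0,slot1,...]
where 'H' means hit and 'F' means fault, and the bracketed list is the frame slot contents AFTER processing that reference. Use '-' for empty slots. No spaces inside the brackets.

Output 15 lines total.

F [6,-]
F [6,4]
F [6,1]
H [6,1]
F [6,3]
F [6,5]
F [2,5]
H [2,5]
H [2,5]
F [6,5]
F [6,4]
F [1,4]
H [1,4]
H [1,4]
H [1,4]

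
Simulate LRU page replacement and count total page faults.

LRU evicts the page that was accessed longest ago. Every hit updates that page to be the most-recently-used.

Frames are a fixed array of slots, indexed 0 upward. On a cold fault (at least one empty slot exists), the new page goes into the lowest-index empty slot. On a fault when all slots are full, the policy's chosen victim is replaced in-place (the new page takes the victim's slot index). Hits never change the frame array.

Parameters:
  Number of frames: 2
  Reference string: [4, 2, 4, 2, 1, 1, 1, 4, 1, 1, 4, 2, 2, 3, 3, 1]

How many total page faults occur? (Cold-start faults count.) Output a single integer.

Answer: 7

Derivation:
Step 0: ref 4 → FAULT, frames=[4,-]
Step 1: ref 2 → FAULT, frames=[4,2]
Step 2: ref 4 → HIT, frames=[4,2]
Step 3: ref 2 → HIT, frames=[4,2]
Step 4: ref 1 → FAULT (evict 4), frames=[1,2]
Step 5: ref 1 → HIT, frames=[1,2]
Step 6: ref 1 → HIT, frames=[1,2]
Step 7: ref 4 → FAULT (evict 2), frames=[1,4]
Step 8: ref 1 → HIT, frames=[1,4]
Step 9: ref 1 → HIT, frames=[1,4]
Step 10: ref 4 → HIT, frames=[1,4]
Step 11: ref 2 → FAULT (evict 1), frames=[2,4]
Step 12: ref 2 → HIT, frames=[2,4]
Step 13: ref 3 → FAULT (evict 4), frames=[2,3]
Step 14: ref 3 → HIT, frames=[2,3]
Step 15: ref 1 → FAULT (evict 2), frames=[1,3]
Total faults: 7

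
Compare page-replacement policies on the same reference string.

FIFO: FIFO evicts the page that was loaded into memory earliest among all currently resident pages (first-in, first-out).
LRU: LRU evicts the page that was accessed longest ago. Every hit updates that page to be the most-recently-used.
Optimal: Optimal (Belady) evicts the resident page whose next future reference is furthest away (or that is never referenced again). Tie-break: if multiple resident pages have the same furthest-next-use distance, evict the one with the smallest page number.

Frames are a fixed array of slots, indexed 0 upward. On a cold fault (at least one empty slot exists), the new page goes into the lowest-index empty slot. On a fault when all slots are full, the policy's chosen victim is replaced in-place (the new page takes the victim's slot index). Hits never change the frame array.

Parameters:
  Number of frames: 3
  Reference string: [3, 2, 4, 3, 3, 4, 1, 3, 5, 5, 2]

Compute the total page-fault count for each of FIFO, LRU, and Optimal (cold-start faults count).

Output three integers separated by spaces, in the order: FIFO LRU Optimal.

Answer: 7 6 5

Derivation:
--- FIFO ---
  step 0: ref 3 -> FAULT, frames=[3,-,-] (faults so far: 1)
  step 1: ref 2 -> FAULT, frames=[3,2,-] (faults so far: 2)
  step 2: ref 4 -> FAULT, frames=[3,2,4] (faults so far: 3)
  step 3: ref 3 -> HIT, frames=[3,2,4] (faults so far: 3)
  step 4: ref 3 -> HIT, frames=[3,2,4] (faults so far: 3)
  step 5: ref 4 -> HIT, frames=[3,2,4] (faults so far: 3)
  step 6: ref 1 -> FAULT, evict 3, frames=[1,2,4] (faults so far: 4)
  step 7: ref 3 -> FAULT, evict 2, frames=[1,3,4] (faults so far: 5)
  step 8: ref 5 -> FAULT, evict 4, frames=[1,3,5] (faults so far: 6)
  step 9: ref 5 -> HIT, frames=[1,3,5] (faults so far: 6)
  step 10: ref 2 -> FAULT, evict 1, frames=[2,3,5] (faults so far: 7)
  FIFO total faults: 7
--- LRU ---
  step 0: ref 3 -> FAULT, frames=[3,-,-] (faults so far: 1)
  step 1: ref 2 -> FAULT, frames=[3,2,-] (faults so far: 2)
  step 2: ref 4 -> FAULT, frames=[3,2,4] (faults so far: 3)
  step 3: ref 3 -> HIT, frames=[3,2,4] (faults so far: 3)
  step 4: ref 3 -> HIT, frames=[3,2,4] (faults so far: 3)
  step 5: ref 4 -> HIT, frames=[3,2,4] (faults so far: 3)
  step 6: ref 1 -> FAULT, evict 2, frames=[3,1,4] (faults so far: 4)
  step 7: ref 3 -> HIT, frames=[3,1,4] (faults so far: 4)
  step 8: ref 5 -> FAULT, evict 4, frames=[3,1,5] (faults so far: 5)
  step 9: ref 5 -> HIT, frames=[3,1,5] (faults so far: 5)
  step 10: ref 2 -> FAULT, evict 1, frames=[3,2,5] (faults so far: 6)
  LRU total faults: 6
--- Optimal ---
  step 0: ref 3 -> FAULT, frames=[3,-,-] (faults so far: 1)
  step 1: ref 2 -> FAULT, frames=[3,2,-] (faults so far: 2)
  step 2: ref 4 -> FAULT, frames=[3,2,4] (faults so far: 3)
  step 3: ref 3 -> HIT, frames=[3,2,4] (faults so far: 3)
  step 4: ref 3 -> HIT, frames=[3,2,4] (faults so far: 3)
  step 5: ref 4 -> HIT, frames=[3,2,4] (faults so far: 3)
  step 6: ref 1 -> FAULT, evict 4, frames=[3,2,1] (faults so far: 4)
  step 7: ref 3 -> HIT, frames=[3,2,1] (faults so far: 4)
  step 8: ref 5 -> FAULT, evict 1, frames=[3,2,5] (faults so far: 5)
  step 9: ref 5 -> HIT, frames=[3,2,5] (faults so far: 5)
  step 10: ref 2 -> HIT, frames=[3,2,5] (faults so far: 5)
  Optimal total faults: 5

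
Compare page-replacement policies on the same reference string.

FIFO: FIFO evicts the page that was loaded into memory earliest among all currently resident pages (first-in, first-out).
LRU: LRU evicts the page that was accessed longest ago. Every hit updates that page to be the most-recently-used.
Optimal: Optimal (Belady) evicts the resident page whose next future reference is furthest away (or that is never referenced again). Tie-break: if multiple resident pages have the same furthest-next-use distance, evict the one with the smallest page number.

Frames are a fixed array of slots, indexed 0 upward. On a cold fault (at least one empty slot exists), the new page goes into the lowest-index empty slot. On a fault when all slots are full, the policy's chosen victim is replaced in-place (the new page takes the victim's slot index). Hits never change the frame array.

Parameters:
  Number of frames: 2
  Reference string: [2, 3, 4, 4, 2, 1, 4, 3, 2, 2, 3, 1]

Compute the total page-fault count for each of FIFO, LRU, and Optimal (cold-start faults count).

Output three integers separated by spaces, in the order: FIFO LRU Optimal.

--- FIFO ---
  step 0: ref 2 -> FAULT, frames=[2,-] (faults so far: 1)
  step 1: ref 3 -> FAULT, frames=[2,3] (faults so far: 2)
  step 2: ref 4 -> FAULT, evict 2, frames=[4,3] (faults so far: 3)
  step 3: ref 4 -> HIT, frames=[4,3] (faults so far: 3)
  step 4: ref 2 -> FAULT, evict 3, frames=[4,2] (faults so far: 4)
  step 5: ref 1 -> FAULT, evict 4, frames=[1,2] (faults so far: 5)
  step 6: ref 4 -> FAULT, evict 2, frames=[1,4] (faults so far: 6)
  step 7: ref 3 -> FAULT, evict 1, frames=[3,4] (faults so far: 7)
  step 8: ref 2 -> FAULT, evict 4, frames=[3,2] (faults so far: 8)
  step 9: ref 2 -> HIT, frames=[3,2] (faults so far: 8)
  step 10: ref 3 -> HIT, frames=[3,2] (faults so far: 8)
  step 11: ref 1 -> FAULT, evict 3, frames=[1,2] (faults so far: 9)
  FIFO total faults: 9
--- LRU ---
  step 0: ref 2 -> FAULT, frames=[2,-] (faults so far: 1)
  step 1: ref 3 -> FAULT, frames=[2,3] (faults so far: 2)
  step 2: ref 4 -> FAULT, evict 2, frames=[4,3] (faults so far: 3)
  step 3: ref 4 -> HIT, frames=[4,3] (faults so far: 3)
  step 4: ref 2 -> FAULT, evict 3, frames=[4,2] (faults so far: 4)
  step 5: ref 1 -> FAULT, evict 4, frames=[1,2] (faults so far: 5)
  step 6: ref 4 -> FAULT, evict 2, frames=[1,4] (faults so far: 6)
  step 7: ref 3 -> FAULT, evict 1, frames=[3,4] (faults so far: 7)
  step 8: ref 2 -> FAULT, evict 4, frames=[3,2] (faults so far: 8)
  step 9: ref 2 -> HIT, frames=[3,2] (faults so far: 8)
  step 10: ref 3 -> HIT, frames=[3,2] (faults so far: 8)
  step 11: ref 1 -> FAULT, evict 2, frames=[3,1] (faults so far: 9)
  LRU total faults: 9
--- Optimal ---
  step 0: ref 2 -> FAULT, frames=[2,-] (faults so far: 1)
  step 1: ref 3 -> FAULT, frames=[2,3] (faults so far: 2)
  step 2: ref 4 -> FAULT, evict 3, frames=[2,4] (faults so far: 3)
  step 3: ref 4 -> HIT, frames=[2,4] (faults so far: 3)
  step 4: ref 2 -> HIT, frames=[2,4] (faults so far: 3)
  step 5: ref 1 -> FAULT, evict 2, frames=[1,4] (faults so far: 4)
  step 6: ref 4 -> HIT, frames=[1,4] (faults so far: 4)
  step 7: ref 3 -> FAULT, evict 4, frames=[1,3] (faults so far: 5)
  step 8: ref 2 -> FAULT, evict 1, frames=[2,3] (faults so far: 6)
  step 9: ref 2 -> HIT, frames=[2,3] (faults so far: 6)
  step 10: ref 3 -> HIT, frames=[2,3] (faults so far: 6)
  step 11: ref 1 -> FAULT, evict 2, frames=[1,3] (faults so far: 7)
  Optimal total faults: 7

Answer: 9 9 7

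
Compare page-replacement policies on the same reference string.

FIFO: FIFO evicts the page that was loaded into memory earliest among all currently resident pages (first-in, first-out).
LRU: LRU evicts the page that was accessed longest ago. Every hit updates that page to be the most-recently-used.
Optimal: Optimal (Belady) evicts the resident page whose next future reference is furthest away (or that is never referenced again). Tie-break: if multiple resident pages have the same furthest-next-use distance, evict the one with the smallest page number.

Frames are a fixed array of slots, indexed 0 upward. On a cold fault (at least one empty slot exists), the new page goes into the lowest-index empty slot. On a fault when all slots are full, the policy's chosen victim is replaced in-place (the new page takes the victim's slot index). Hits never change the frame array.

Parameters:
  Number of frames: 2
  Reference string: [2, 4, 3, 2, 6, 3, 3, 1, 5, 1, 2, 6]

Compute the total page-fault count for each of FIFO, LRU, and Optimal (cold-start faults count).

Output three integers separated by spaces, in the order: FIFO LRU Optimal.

Answer: 10 10 8

Derivation:
--- FIFO ---
  step 0: ref 2 -> FAULT, frames=[2,-] (faults so far: 1)
  step 1: ref 4 -> FAULT, frames=[2,4] (faults so far: 2)
  step 2: ref 3 -> FAULT, evict 2, frames=[3,4] (faults so far: 3)
  step 3: ref 2 -> FAULT, evict 4, frames=[3,2] (faults so far: 4)
  step 4: ref 6 -> FAULT, evict 3, frames=[6,2] (faults so far: 5)
  step 5: ref 3 -> FAULT, evict 2, frames=[6,3] (faults so far: 6)
  step 6: ref 3 -> HIT, frames=[6,3] (faults so far: 6)
  step 7: ref 1 -> FAULT, evict 6, frames=[1,3] (faults so far: 7)
  step 8: ref 5 -> FAULT, evict 3, frames=[1,5] (faults so far: 8)
  step 9: ref 1 -> HIT, frames=[1,5] (faults so far: 8)
  step 10: ref 2 -> FAULT, evict 1, frames=[2,5] (faults so far: 9)
  step 11: ref 6 -> FAULT, evict 5, frames=[2,6] (faults so far: 10)
  FIFO total faults: 10
--- LRU ---
  step 0: ref 2 -> FAULT, frames=[2,-] (faults so far: 1)
  step 1: ref 4 -> FAULT, frames=[2,4] (faults so far: 2)
  step 2: ref 3 -> FAULT, evict 2, frames=[3,4] (faults so far: 3)
  step 3: ref 2 -> FAULT, evict 4, frames=[3,2] (faults so far: 4)
  step 4: ref 6 -> FAULT, evict 3, frames=[6,2] (faults so far: 5)
  step 5: ref 3 -> FAULT, evict 2, frames=[6,3] (faults so far: 6)
  step 6: ref 3 -> HIT, frames=[6,3] (faults so far: 6)
  step 7: ref 1 -> FAULT, evict 6, frames=[1,3] (faults so far: 7)
  step 8: ref 5 -> FAULT, evict 3, frames=[1,5] (faults so far: 8)
  step 9: ref 1 -> HIT, frames=[1,5] (faults so far: 8)
  step 10: ref 2 -> FAULT, evict 5, frames=[1,2] (faults so far: 9)
  step 11: ref 6 -> FAULT, evict 1, frames=[6,2] (faults so far: 10)
  LRU total faults: 10
--- Optimal ---
  step 0: ref 2 -> FAULT, frames=[2,-] (faults so far: 1)
  step 1: ref 4 -> FAULT, frames=[2,4] (faults so far: 2)
  step 2: ref 3 -> FAULT, evict 4, frames=[2,3] (faults so far: 3)
  step 3: ref 2 -> HIT, frames=[2,3] (faults so far: 3)
  step 4: ref 6 -> FAULT, evict 2, frames=[6,3] (faults so far: 4)
  step 5: ref 3 -> HIT, frames=[6,3] (faults so far: 4)
  step 6: ref 3 -> HIT, frames=[6,3] (faults so far: 4)
  step 7: ref 1 -> FAULT, evict 3, frames=[6,1] (faults so far: 5)
  step 8: ref 5 -> FAULT, evict 6, frames=[5,1] (faults so far: 6)
  step 9: ref 1 -> HIT, frames=[5,1] (faults so far: 6)
  step 10: ref 2 -> FAULT, evict 1, frames=[5,2] (faults so far: 7)
  step 11: ref 6 -> FAULT, evict 2, frames=[5,6] (faults so far: 8)
  Optimal total faults: 8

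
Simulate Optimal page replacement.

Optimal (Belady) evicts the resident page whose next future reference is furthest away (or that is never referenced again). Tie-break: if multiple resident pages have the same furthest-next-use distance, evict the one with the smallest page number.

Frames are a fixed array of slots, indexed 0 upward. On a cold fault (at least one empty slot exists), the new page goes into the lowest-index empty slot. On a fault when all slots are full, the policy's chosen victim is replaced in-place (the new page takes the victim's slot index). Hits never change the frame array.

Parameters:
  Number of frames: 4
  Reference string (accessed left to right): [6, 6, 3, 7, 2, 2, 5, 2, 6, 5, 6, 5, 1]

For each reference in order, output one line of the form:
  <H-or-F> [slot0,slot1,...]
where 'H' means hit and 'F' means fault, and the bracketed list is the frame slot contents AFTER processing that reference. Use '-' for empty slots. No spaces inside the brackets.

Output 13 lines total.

F [6,-,-,-]
H [6,-,-,-]
F [6,3,-,-]
F [6,3,7,-]
F [6,3,7,2]
H [6,3,7,2]
F [6,5,7,2]
H [6,5,7,2]
H [6,5,7,2]
H [6,5,7,2]
H [6,5,7,2]
H [6,5,7,2]
F [6,5,7,1]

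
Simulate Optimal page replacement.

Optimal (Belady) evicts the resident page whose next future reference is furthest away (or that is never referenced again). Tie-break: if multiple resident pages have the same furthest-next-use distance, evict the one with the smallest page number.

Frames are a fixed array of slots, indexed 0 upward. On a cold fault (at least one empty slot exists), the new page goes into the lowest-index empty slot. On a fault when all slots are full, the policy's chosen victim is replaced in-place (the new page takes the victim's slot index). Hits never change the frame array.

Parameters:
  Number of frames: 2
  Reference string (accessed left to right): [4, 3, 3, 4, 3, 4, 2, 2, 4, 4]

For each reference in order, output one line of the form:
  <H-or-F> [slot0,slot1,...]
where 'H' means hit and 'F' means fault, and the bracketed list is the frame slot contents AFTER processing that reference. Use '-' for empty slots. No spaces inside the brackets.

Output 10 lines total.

F [4,-]
F [4,3]
H [4,3]
H [4,3]
H [4,3]
H [4,3]
F [4,2]
H [4,2]
H [4,2]
H [4,2]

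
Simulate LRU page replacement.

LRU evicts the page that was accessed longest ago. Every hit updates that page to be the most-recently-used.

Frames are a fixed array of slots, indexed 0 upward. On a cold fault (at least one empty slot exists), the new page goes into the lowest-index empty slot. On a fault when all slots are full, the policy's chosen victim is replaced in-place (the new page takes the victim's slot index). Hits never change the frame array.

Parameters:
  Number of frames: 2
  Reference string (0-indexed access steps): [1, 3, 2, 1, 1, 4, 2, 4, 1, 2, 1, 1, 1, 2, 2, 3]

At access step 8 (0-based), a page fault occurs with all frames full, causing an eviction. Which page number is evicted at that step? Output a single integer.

Step 0: ref 1 -> FAULT, frames=[1,-]
Step 1: ref 3 -> FAULT, frames=[1,3]
Step 2: ref 2 -> FAULT, evict 1, frames=[2,3]
Step 3: ref 1 -> FAULT, evict 3, frames=[2,1]
Step 4: ref 1 -> HIT, frames=[2,1]
Step 5: ref 4 -> FAULT, evict 2, frames=[4,1]
Step 6: ref 2 -> FAULT, evict 1, frames=[4,2]
Step 7: ref 4 -> HIT, frames=[4,2]
Step 8: ref 1 -> FAULT, evict 2, frames=[4,1]
At step 8: evicted page 2

Answer: 2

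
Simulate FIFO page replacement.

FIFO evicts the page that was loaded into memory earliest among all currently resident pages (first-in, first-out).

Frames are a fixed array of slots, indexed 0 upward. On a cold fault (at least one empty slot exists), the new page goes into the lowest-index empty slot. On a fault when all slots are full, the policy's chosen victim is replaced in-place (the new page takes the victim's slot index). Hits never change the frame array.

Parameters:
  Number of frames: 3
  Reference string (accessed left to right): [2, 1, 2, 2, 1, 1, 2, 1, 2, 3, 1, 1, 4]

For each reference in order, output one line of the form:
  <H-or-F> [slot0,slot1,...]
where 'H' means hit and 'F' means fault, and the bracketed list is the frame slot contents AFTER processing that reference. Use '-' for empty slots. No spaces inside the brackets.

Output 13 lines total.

F [2,-,-]
F [2,1,-]
H [2,1,-]
H [2,1,-]
H [2,1,-]
H [2,1,-]
H [2,1,-]
H [2,1,-]
H [2,1,-]
F [2,1,3]
H [2,1,3]
H [2,1,3]
F [4,1,3]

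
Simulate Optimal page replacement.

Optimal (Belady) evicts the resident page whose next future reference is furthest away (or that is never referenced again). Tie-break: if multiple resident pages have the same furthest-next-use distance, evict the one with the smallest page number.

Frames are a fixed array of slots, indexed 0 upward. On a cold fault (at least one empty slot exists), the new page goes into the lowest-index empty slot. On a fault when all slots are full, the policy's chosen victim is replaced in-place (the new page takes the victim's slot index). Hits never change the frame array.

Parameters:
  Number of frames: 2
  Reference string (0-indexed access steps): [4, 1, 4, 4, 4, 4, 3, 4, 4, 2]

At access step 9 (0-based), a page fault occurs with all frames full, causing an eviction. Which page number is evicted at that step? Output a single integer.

Answer: 3

Derivation:
Step 0: ref 4 -> FAULT, frames=[4,-]
Step 1: ref 1 -> FAULT, frames=[4,1]
Step 2: ref 4 -> HIT, frames=[4,1]
Step 3: ref 4 -> HIT, frames=[4,1]
Step 4: ref 4 -> HIT, frames=[4,1]
Step 5: ref 4 -> HIT, frames=[4,1]
Step 6: ref 3 -> FAULT, evict 1, frames=[4,3]
Step 7: ref 4 -> HIT, frames=[4,3]
Step 8: ref 4 -> HIT, frames=[4,3]
Step 9: ref 2 -> FAULT, evict 3, frames=[4,2]
At step 9: evicted page 3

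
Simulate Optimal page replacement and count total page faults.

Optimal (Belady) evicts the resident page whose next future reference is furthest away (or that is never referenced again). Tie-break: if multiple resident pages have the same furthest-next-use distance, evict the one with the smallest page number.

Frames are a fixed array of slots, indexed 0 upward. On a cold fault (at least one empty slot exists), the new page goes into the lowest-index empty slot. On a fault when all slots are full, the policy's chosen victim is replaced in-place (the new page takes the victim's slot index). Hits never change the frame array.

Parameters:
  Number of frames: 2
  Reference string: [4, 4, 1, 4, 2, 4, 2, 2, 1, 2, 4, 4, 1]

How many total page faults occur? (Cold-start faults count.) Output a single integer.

Answer: 5

Derivation:
Step 0: ref 4 → FAULT, frames=[4,-]
Step 1: ref 4 → HIT, frames=[4,-]
Step 2: ref 1 → FAULT, frames=[4,1]
Step 3: ref 4 → HIT, frames=[4,1]
Step 4: ref 2 → FAULT (evict 1), frames=[4,2]
Step 5: ref 4 → HIT, frames=[4,2]
Step 6: ref 2 → HIT, frames=[4,2]
Step 7: ref 2 → HIT, frames=[4,2]
Step 8: ref 1 → FAULT (evict 4), frames=[1,2]
Step 9: ref 2 → HIT, frames=[1,2]
Step 10: ref 4 → FAULT (evict 2), frames=[1,4]
Step 11: ref 4 → HIT, frames=[1,4]
Step 12: ref 1 → HIT, frames=[1,4]
Total faults: 5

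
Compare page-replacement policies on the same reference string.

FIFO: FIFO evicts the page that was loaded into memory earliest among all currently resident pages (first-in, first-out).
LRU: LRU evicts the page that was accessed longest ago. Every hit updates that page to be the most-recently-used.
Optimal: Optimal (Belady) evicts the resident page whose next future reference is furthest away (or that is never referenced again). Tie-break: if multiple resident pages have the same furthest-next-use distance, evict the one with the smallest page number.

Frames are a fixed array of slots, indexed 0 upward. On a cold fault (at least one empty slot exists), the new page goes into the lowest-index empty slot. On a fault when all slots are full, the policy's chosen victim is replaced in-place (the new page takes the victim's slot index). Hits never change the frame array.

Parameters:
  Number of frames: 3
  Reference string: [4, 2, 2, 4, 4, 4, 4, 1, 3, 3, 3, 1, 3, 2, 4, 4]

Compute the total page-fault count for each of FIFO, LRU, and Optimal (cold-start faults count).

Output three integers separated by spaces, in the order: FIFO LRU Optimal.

--- FIFO ---
  step 0: ref 4 -> FAULT, frames=[4,-,-] (faults so far: 1)
  step 1: ref 2 -> FAULT, frames=[4,2,-] (faults so far: 2)
  step 2: ref 2 -> HIT, frames=[4,2,-] (faults so far: 2)
  step 3: ref 4 -> HIT, frames=[4,2,-] (faults so far: 2)
  step 4: ref 4 -> HIT, frames=[4,2,-] (faults so far: 2)
  step 5: ref 4 -> HIT, frames=[4,2,-] (faults so far: 2)
  step 6: ref 4 -> HIT, frames=[4,2,-] (faults so far: 2)
  step 7: ref 1 -> FAULT, frames=[4,2,1] (faults so far: 3)
  step 8: ref 3 -> FAULT, evict 4, frames=[3,2,1] (faults so far: 4)
  step 9: ref 3 -> HIT, frames=[3,2,1] (faults so far: 4)
  step 10: ref 3 -> HIT, frames=[3,2,1] (faults so far: 4)
  step 11: ref 1 -> HIT, frames=[3,2,1] (faults so far: 4)
  step 12: ref 3 -> HIT, frames=[3,2,1] (faults so far: 4)
  step 13: ref 2 -> HIT, frames=[3,2,1] (faults so far: 4)
  step 14: ref 4 -> FAULT, evict 2, frames=[3,4,1] (faults so far: 5)
  step 15: ref 4 -> HIT, frames=[3,4,1] (faults so far: 5)
  FIFO total faults: 5
--- LRU ---
  step 0: ref 4 -> FAULT, frames=[4,-,-] (faults so far: 1)
  step 1: ref 2 -> FAULT, frames=[4,2,-] (faults so far: 2)
  step 2: ref 2 -> HIT, frames=[4,2,-] (faults so far: 2)
  step 3: ref 4 -> HIT, frames=[4,2,-] (faults so far: 2)
  step 4: ref 4 -> HIT, frames=[4,2,-] (faults so far: 2)
  step 5: ref 4 -> HIT, frames=[4,2,-] (faults so far: 2)
  step 6: ref 4 -> HIT, frames=[4,2,-] (faults so far: 2)
  step 7: ref 1 -> FAULT, frames=[4,2,1] (faults so far: 3)
  step 8: ref 3 -> FAULT, evict 2, frames=[4,3,1] (faults so far: 4)
  step 9: ref 3 -> HIT, frames=[4,3,1] (faults so far: 4)
  step 10: ref 3 -> HIT, frames=[4,3,1] (faults so far: 4)
  step 11: ref 1 -> HIT, frames=[4,3,1] (faults so far: 4)
  step 12: ref 3 -> HIT, frames=[4,3,1] (faults so far: 4)
  step 13: ref 2 -> FAULT, evict 4, frames=[2,3,1] (faults so far: 5)
  step 14: ref 4 -> FAULT, evict 1, frames=[2,3,4] (faults so far: 6)
  step 15: ref 4 -> HIT, frames=[2,3,4] (faults so far: 6)
  LRU total faults: 6
--- Optimal ---
  step 0: ref 4 -> FAULT, frames=[4,-,-] (faults so far: 1)
  step 1: ref 2 -> FAULT, frames=[4,2,-] (faults so far: 2)
  step 2: ref 2 -> HIT, frames=[4,2,-] (faults so far: 2)
  step 3: ref 4 -> HIT, frames=[4,2,-] (faults so far: 2)
  step 4: ref 4 -> HIT, frames=[4,2,-] (faults so far: 2)
  step 5: ref 4 -> HIT, frames=[4,2,-] (faults so far: 2)
  step 6: ref 4 -> HIT, frames=[4,2,-] (faults so far: 2)
  step 7: ref 1 -> FAULT, frames=[4,2,1] (faults so far: 3)
  step 8: ref 3 -> FAULT, evict 4, frames=[3,2,1] (faults so far: 4)
  step 9: ref 3 -> HIT, frames=[3,2,1] (faults so far: 4)
  step 10: ref 3 -> HIT, frames=[3,2,1] (faults so far: 4)
  step 11: ref 1 -> HIT, frames=[3,2,1] (faults so far: 4)
  step 12: ref 3 -> HIT, frames=[3,2,1] (faults so far: 4)
  step 13: ref 2 -> HIT, frames=[3,2,1] (faults so far: 4)
  step 14: ref 4 -> FAULT, evict 1, frames=[3,2,4] (faults so far: 5)
  step 15: ref 4 -> HIT, frames=[3,2,4] (faults so far: 5)
  Optimal total faults: 5

Answer: 5 6 5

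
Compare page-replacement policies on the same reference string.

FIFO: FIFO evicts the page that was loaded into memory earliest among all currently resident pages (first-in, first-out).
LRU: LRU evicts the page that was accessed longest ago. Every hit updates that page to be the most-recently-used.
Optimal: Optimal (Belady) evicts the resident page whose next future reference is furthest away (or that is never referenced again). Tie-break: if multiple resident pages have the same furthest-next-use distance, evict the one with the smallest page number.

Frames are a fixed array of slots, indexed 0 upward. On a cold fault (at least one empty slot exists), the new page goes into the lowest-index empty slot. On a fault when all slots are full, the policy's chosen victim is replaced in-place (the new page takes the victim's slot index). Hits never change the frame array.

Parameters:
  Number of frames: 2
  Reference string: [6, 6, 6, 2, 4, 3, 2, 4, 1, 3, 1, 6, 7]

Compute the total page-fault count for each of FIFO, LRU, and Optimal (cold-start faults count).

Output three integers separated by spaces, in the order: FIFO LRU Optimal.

Answer: 10 10 8

Derivation:
--- FIFO ---
  step 0: ref 6 -> FAULT, frames=[6,-] (faults so far: 1)
  step 1: ref 6 -> HIT, frames=[6,-] (faults so far: 1)
  step 2: ref 6 -> HIT, frames=[6,-] (faults so far: 1)
  step 3: ref 2 -> FAULT, frames=[6,2] (faults so far: 2)
  step 4: ref 4 -> FAULT, evict 6, frames=[4,2] (faults so far: 3)
  step 5: ref 3 -> FAULT, evict 2, frames=[4,3] (faults so far: 4)
  step 6: ref 2 -> FAULT, evict 4, frames=[2,3] (faults so far: 5)
  step 7: ref 4 -> FAULT, evict 3, frames=[2,4] (faults so far: 6)
  step 8: ref 1 -> FAULT, evict 2, frames=[1,4] (faults so far: 7)
  step 9: ref 3 -> FAULT, evict 4, frames=[1,3] (faults so far: 8)
  step 10: ref 1 -> HIT, frames=[1,3] (faults so far: 8)
  step 11: ref 6 -> FAULT, evict 1, frames=[6,3] (faults so far: 9)
  step 12: ref 7 -> FAULT, evict 3, frames=[6,7] (faults so far: 10)
  FIFO total faults: 10
--- LRU ---
  step 0: ref 6 -> FAULT, frames=[6,-] (faults so far: 1)
  step 1: ref 6 -> HIT, frames=[6,-] (faults so far: 1)
  step 2: ref 6 -> HIT, frames=[6,-] (faults so far: 1)
  step 3: ref 2 -> FAULT, frames=[6,2] (faults so far: 2)
  step 4: ref 4 -> FAULT, evict 6, frames=[4,2] (faults so far: 3)
  step 5: ref 3 -> FAULT, evict 2, frames=[4,3] (faults so far: 4)
  step 6: ref 2 -> FAULT, evict 4, frames=[2,3] (faults so far: 5)
  step 7: ref 4 -> FAULT, evict 3, frames=[2,4] (faults so far: 6)
  step 8: ref 1 -> FAULT, evict 2, frames=[1,4] (faults so far: 7)
  step 9: ref 3 -> FAULT, evict 4, frames=[1,3] (faults so far: 8)
  step 10: ref 1 -> HIT, frames=[1,3] (faults so far: 8)
  step 11: ref 6 -> FAULT, evict 3, frames=[1,6] (faults so far: 9)
  step 12: ref 7 -> FAULT, evict 1, frames=[7,6] (faults so far: 10)
  LRU total faults: 10
--- Optimal ---
  step 0: ref 6 -> FAULT, frames=[6,-] (faults so far: 1)
  step 1: ref 6 -> HIT, frames=[6,-] (faults so far: 1)
  step 2: ref 6 -> HIT, frames=[6,-] (faults so far: 1)
  step 3: ref 2 -> FAULT, frames=[6,2] (faults so far: 2)
  step 4: ref 4 -> FAULT, evict 6, frames=[4,2] (faults so far: 3)
  step 5: ref 3 -> FAULT, evict 4, frames=[3,2] (faults so far: 4)
  step 6: ref 2 -> HIT, frames=[3,2] (faults so far: 4)
  step 7: ref 4 -> FAULT, evict 2, frames=[3,4] (faults so far: 5)
  step 8: ref 1 -> FAULT, evict 4, frames=[3,1] (faults so far: 6)
  step 9: ref 3 -> HIT, frames=[3,1] (faults so far: 6)
  step 10: ref 1 -> HIT, frames=[3,1] (faults so far: 6)
  step 11: ref 6 -> FAULT, evict 1, frames=[3,6] (faults so far: 7)
  step 12: ref 7 -> FAULT, evict 3, frames=[7,6] (faults so far: 8)
  Optimal total faults: 8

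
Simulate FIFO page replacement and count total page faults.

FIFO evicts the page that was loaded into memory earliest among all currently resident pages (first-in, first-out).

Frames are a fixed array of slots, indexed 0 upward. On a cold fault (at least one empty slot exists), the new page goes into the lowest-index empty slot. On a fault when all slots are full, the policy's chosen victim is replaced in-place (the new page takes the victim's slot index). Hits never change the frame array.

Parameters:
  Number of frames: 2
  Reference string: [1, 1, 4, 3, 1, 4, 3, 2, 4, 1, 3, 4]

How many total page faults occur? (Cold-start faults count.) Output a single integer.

Step 0: ref 1 → FAULT, frames=[1,-]
Step 1: ref 1 → HIT, frames=[1,-]
Step 2: ref 4 → FAULT, frames=[1,4]
Step 3: ref 3 → FAULT (evict 1), frames=[3,4]
Step 4: ref 1 → FAULT (evict 4), frames=[3,1]
Step 5: ref 4 → FAULT (evict 3), frames=[4,1]
Step 6: ref 3 → FAULT (evict 1), frames=[4,3]
Step 7: ref 2 → FAULT (evict 4), frames=[2,3]
Step 8: ref 4 → FAULT (evict 3), frames=[2,4]
Step 9: ref 1 → FAULT (evict 2), frames=[1,4]
Step 10: ref 3 → FAULT (evict 4), frames=[1,3]
Step 11: ref 4 → FAULT (evict 1), frames=[4,3]
Total faults: 11

Answer: 11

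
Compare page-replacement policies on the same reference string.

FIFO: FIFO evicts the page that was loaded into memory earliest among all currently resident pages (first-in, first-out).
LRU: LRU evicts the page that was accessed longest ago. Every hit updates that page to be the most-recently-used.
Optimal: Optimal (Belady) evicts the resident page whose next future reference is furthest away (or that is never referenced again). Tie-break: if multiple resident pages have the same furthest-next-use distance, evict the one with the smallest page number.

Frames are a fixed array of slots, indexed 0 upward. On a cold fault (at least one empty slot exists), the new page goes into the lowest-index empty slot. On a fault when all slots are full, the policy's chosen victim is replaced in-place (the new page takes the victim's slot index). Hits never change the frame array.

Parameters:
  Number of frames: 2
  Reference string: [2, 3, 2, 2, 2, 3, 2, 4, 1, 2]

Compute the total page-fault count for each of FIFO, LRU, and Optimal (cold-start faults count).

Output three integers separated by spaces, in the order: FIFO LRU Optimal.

--- FIFO ---
  step 0: ref 2 -> FAULT, frames=[2,-] (faults so far: 1)
  step 1: ref 3 -> FAULT, frames=[2,3] (faults so far: 2)
  step 2: ref 2 -> HIT, frames=[2,3] (faults so far: 2)
  step 3: ref 2 -> HIT, frames=[2,3] (faults so far: 2)
  step 4: ref 2 -> HIT, frames=[2,3] (faults so far: 2)
  step 5: ref 3 -> HIT, frames=[2,3] (faults so far: 2)
  step 6: ref 2 -> HIT, frames=[2,3] (faults so far: 2)
  step 7: ref 4 -> FAULT, evict 2, frames=[4,3] (faults so far: 3)
  step 8: ref 1 -> FAULT, evict 3, frames=[4,1] (faults so far: 4)
  step 9: ref 2 -> FAULT, evict 4, frames=[2,1] (faults so far: 5)
  FIFO total faults: 5
--- LRU ---
  step 0: ref 2 -> FAULT, frames=[2,-] (faults so far: 1)
  step 1: ref 3 -> FAULT, frames=[2,3] (faults so far: 2)
  step 2: ref 2 -> HIT, frames=[2,3] (faults so far: 2)
  step 3: ref 2 -> HIT, frames=[2,3] (faults so far: 2)
  step 4: ref 2 -> HIT, frames=[2,3] (faults so far: 2)
  step 5: ref 3 -> HIT, frames=[2,3] (faults so far: 2)
  step 6: ref 2 -> HIT, frames=[2,3] (faults so far: 2)
  step 7: ref 4 -> FAULT, evict 3, frames=[2,4] (faults so far: 3)
  step 8: ref 1 -> FAULT, evict 2, frames=[1,4] (faults so far: 4)
  step 9: ref 2 -> FAULT, evict 4, frames=[1,2] (faults so far: 5)
  LRU total faults: 5
--- Optimal ---
  step 0: ref 2 -> FAULT, frames=[2,-] (faults so far: 1)
  step 1: ref 3 -> FAULT, frames=[2,3] (faults so far: 2)
  step 2: ref 2 -> HIT, frames=[2,3] (faults so far: 2)
  step 3: ref 2 -> HIT, frames=[2,3] (faults so far: 2)
  step 4: ref 2 -> HIT, frames=[2,3] (faults so far: 2)
  step 5: ref 3 -> HIT, frames=[2,3] (faults so far: 2)
  step 6: ref 2 -> HIT, frames=[2,3] (faults so far: 2)
  step 7: ref 4 -> FAULT, evict 3, frames=[2,4] (faults so far: 3)
  step 8: ref 1 -> FAULT, evict 4, frames=[2,1] (faults so far: 4)
  step 9: ref 2 -> HIT, frames=[2,1] (faults so far: 4)
  Optimal total faults: 4

Answer: 5 5 4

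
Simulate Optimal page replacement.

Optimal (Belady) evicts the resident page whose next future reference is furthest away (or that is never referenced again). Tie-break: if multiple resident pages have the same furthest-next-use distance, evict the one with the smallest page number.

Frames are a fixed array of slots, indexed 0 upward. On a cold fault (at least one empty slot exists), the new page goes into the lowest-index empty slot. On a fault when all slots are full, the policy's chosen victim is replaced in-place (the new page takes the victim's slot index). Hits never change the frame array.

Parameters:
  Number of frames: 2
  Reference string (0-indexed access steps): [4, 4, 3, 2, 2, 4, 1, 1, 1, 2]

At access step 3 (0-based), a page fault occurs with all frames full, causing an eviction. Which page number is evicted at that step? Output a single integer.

Answer: 3

Derivation:
Step 0: ref 4 -> FAULT, frames=[4,-]
Step 1: ref 4 -> HIT, frames=[4,-]
Step 2: ref 3 -> FAULT, frames=[4,3]
Step 3: ref 2 -> FAULT, evict 3, frames=[4,2]
At step 3: evicted page 3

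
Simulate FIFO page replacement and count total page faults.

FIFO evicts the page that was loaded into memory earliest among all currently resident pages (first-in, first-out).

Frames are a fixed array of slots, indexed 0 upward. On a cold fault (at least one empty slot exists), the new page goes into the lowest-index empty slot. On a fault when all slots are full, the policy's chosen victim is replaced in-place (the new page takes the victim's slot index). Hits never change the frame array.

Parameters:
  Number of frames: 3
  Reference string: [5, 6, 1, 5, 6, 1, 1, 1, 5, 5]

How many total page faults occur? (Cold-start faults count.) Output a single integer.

Step 0: ref 5 → FAULT, frames=[5,-,-]
Step 1: ref 6 → FAULT, frames=[5,6,-]
Step 2: ref 1 → FAULT, frames=[5,6,1]
Step 3: ref 5 → HIT, frames=[5,6,1]
Step 4: ref 6 → HIT, frames=[5,6,1]
Step 5: ref 1 → HIT, frames=[5,6,1]
Step 6: ref 1 → HIT, frames=[5,6,1]
Step 7: ref 1 → HIT, frames=[5,6,1]
Step 8: ref 5 → HIT, frames=[5,6,1]
Step 9: ref 5 → HIT, frames=[5,6,1]
Total faults: 3

Answer: 3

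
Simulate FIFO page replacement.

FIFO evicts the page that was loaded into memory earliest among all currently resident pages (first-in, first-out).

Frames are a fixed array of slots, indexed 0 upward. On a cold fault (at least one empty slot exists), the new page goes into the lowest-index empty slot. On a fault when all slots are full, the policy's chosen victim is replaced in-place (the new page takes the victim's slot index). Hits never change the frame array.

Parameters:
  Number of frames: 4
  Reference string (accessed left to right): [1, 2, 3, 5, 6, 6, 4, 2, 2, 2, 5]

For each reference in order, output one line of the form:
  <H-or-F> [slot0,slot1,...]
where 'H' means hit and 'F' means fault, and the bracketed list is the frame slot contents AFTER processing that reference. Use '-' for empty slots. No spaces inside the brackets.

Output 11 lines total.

F [1,-,-,-]
F [1,2,-,-]
F [1,2,3,-]
F [1,2,3,5]
F [6,2,3,5]
H [6,2,3,5]
F [6,4,3,5]
F [6,4,2,5]
H [6,4,2,5]
H [6,4,2,5]
H [6,4,2,5]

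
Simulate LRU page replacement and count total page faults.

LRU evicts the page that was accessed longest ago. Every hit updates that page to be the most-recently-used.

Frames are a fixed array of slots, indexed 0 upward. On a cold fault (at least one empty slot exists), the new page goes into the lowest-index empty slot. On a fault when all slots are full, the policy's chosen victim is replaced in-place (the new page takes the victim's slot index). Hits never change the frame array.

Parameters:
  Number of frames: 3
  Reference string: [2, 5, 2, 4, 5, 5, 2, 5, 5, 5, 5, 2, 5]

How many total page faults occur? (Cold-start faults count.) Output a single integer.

Answer: 3

Derivation:
Step 0: ref 2 → FAULT, frames=[2,-,-]
Step 1: ref 5 → FAULT, frames=[2,5,-]
Step 2: ref 2 → HIT, frames=[2,5,-]
Step 3: ref 4 → FAULT, frames=[2,5,4]
Step 4: ref 5 → HIT, frames=[2,5,4]
Step 5: ref 5 → HIT, frames=[2,5,4]
Step 6: ref 2 → HIT, frames=[2,5,4]
Step 7: ref 5 → HIT, frames=[2,5,4]
Step 8: ref 5 → HIT, frames=[2,5,4]
Step 9: ref 5 → HIT, frames=[2,5,4]
Step 10: ref 5 → HIT, frames=[2,5,4]
Step 11: ref 2 → HIT, frames=[2,5,4]
Step 12: ref 5 → HIT, frames=[2,5,4]
Total faults: 3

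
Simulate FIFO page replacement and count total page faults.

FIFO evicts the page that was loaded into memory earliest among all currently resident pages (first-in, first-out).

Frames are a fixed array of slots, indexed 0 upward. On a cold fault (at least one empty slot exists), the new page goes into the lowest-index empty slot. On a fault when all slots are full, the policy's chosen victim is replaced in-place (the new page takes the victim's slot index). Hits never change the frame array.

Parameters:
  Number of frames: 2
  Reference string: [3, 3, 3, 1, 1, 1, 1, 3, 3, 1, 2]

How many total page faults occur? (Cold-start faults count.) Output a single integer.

Answer: 3

Derivation:
Step 0: ref 3 → FAULT, frames=[3,-]
Step 1: ref 3 → HIT, frames=[3,-]
Step 2: ref 3 → HIT, frames=[3,-]
Step 3: ref 1 → FAULT, frames=[3,1]
Step 4: ref 1 → HIT, frames=[3,1]
Step 5: ref 1 → HIT, frames=[3,1]
Step 6: ref 1 → HIT, frames=[3,1]
Step 7: ref 3 → HIT, frames=[3,1]
Step 8: ref 3 → HIT, frames=[3,1]
Step 9: ref 1 → HIT, frames=[3,1]
Step 10: ref 2 → FAULT (evict 3), frames=[2,1]
Total faults: 3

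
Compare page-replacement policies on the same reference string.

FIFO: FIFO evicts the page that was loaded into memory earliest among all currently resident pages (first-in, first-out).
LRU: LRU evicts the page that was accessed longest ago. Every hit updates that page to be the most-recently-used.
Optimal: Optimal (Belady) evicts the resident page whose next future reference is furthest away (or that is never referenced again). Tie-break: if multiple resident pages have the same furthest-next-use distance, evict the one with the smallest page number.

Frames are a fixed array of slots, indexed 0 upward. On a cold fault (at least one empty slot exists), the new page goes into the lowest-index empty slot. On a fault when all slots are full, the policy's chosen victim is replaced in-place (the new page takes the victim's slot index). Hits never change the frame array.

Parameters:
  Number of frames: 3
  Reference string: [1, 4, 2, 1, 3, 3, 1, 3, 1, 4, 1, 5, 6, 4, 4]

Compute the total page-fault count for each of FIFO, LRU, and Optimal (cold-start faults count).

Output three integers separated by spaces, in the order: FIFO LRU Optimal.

Answer: 8 8 6

Derivation:
--- FIFO ---
  step 0: ref 1 -> FAULT, frames=[1,-,-] (faults so far: 1)
  step 1: ref 4 -> FAULT, frames=[1,4,-] (faults so far: 2)
  step 2: ref 2 -> FAULT, frames=[1,4,2] (faults so far: 3)
  step 3: ref 1 -> HIT, frames=[1,4,2] (faults so far: 3)
  step 4: ref 3 -> FAULT, evict 1, frames=[3,4,2] (faults so far: 4)
  step 5: ref 3 -> HIT, frames=[3,4,2] (faults so far: 4)
  step 6: ref 1 -> FAULT, evict 4, frames=[3,1,2] (faults so far: 5)
  step 7: ref 3 -> HIT, frames=[3,1,2] (faults so far: 5)
  step 8: ref 1 -> HIT, frames=[3,1,2] (faults so far: 5)
  step 9: ref 4 -> FAULT, evict 2, frames=[3,1,4] (faults so far: 6)
  step 10: ref 1 -> HIT, frames=[3,1,4] (faults so far: 6)
  step 11: ref 5 -> FAULT, evict 3, frames=[5,1,4] (faults so far: 7)
  step 12: ref 6 -> FAULT, evict 1, frames=[5,6,4] (faults so far: 8)
  step 13: ref 4 -> HIT, frames=[5,6,4] (faults so far: 8)
  step 14: ref 4 -> HIT, frames=[5,6,4] (faults so far: 8)
  FIFO total faults: 8
--- LRU ---
  step 0: ref 1 -> FAULT, frames=[1,-,-] (faults so far: 1)
  step 1: ref 4 -> FAULT, frames=[1,4,-] (faults so far: 2)
  step 2: ref 2 -> FAULT, frames=[1,4,2] (faults so far: 3)
  step 3: ref 1 -> HIT, frames=[1,4,2] (faults so far: 3)
  step 4: ref 3 -> FAULT, evict 4, frames=[1,3,2] (faults so far: 4)
  step 5: ref 3 -> HIT, frames=[1,3,2] (faults so far: 4)
  step 6: ref 1 -> HIT, frames=[1,3,2] (faults so far: 4)
  step 7: ref 3 -> HIT, frames=[1,3,2] (faults so far: 4)
  step 8: ref 1 -> HIT, frames=[1,3,2] (faults so far: 4)
  step 9: ref 4 -> FAULT, evict 2, frames=[1,3,4] (faults so far: 5)
  step 10: ref 1 -> HIT, frames=[1,3,4] (faults so far: 5)
  step 11: ref 5 -> FAULT, evict 3, frames=[1,5,4] (faults so far: 6)
  step 12: ref 6 -> FAULT, evict 4, frames=[1,5,6] (faults so far: 7)
  step 13: ref 4 -> FAULT, evict 1, frames=[4,5,6] (faults so far: 8)
  step 14: ref 4 -> HIT, frames=[4,5,6] (faults so far: 8)
  LRU total faults: 8
--- Optimal ---
  step 0: ref 1 -> FAULT, frames=[1,-,-] (faults so far: 1)
  step 1: ref 4 -> FAULT, frames=[1,4,-] (faults so far: 2)
  step 2: ref 2 -> FAULT, frames=[1,4,2] (faults so far: 3)
  step 3: ref 1 -> HIT, frames=[1,4,2] (faults so far: 3)
  step 4: ref 3 -> FAULT, evict 2, frames=[1,4,3] (faults so far: 4)
  step 5: ref 3 -> HIT, frames=[1,4,3] (faults so far: 4)
  step 6: ref 1 -> HIT, frames=[1,4,3] (faults so far: 4)
  step 7: ref 3 -> HIT, frames=[1,4,3] (faults so far: 4)
  step 8: ref 1 -> HIT, frames=[1,4,3] (faults so far: 4)
  step 9: ref 4 -> HIT, frames=[1,4,3] (faults so far: 4)
  step 10: ref 1 -> HIT, frames=[1,4,3] (faults so far: 4)
  step 11: ref 5 -> FAULT, evict 1, frames=[5,4,3] (faults so far: 5)
  step 12: ref 6 -> FAULT, evict 3, frames=[5,4,6] (faults so far: 6)
  step 13: ref 4 -> HIT, frames=[5,4,6] (faults so far: 6)
  step 14: ref 4 -> HIT, frames=[5,4,6] (faults so far: 6)
  Optimal total faults: 6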